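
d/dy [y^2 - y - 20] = 2*y - 1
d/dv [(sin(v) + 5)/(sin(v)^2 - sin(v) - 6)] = (-10*sin(v) + cos(v)^2 - 2)*cos(v)/(sin(v) + cos(v)^2 + 5)^2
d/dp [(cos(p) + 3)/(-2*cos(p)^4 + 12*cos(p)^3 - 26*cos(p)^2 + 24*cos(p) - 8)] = (-3*cos(p)^2 - 9*cos(p) + 20)*sin(p)/(2*(cos(p) - 2)^3*(cos(p) - 1)^3)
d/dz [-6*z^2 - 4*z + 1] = -12*z - 4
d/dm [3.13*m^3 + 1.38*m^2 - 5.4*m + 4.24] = 9.39*m^2 + 2.76*m - 5.4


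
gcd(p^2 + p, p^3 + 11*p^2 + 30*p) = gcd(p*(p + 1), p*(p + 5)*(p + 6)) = p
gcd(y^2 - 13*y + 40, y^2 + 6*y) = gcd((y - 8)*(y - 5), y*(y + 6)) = 1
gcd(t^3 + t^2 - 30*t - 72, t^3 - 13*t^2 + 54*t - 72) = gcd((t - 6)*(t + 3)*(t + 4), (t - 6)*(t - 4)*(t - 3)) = t - 6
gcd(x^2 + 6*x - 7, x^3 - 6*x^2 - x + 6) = x - 1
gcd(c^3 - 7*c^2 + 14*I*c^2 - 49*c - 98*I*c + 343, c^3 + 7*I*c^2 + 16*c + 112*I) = c + 7*I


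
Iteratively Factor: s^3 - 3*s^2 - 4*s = (s + 1)*(s^2 - 4*s) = s*(s + 1)*(s - 4)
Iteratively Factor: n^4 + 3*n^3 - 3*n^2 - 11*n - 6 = (n + 1)*(n^3 + 2*n^2 - 5*n - 6) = (n - 2)*(n + 1)*(n^2 + 4*n + 3) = (n - 2)*(n + 1)*(n + 3)*(n + 1)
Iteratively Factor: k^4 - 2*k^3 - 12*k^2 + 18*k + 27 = (k + 1)*(k^3 - 3*k^2 - 9*k + 27) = (k - 3)*(k + 1)*(k^2 - 9) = (k - 3)^2*(k + 1)*(k + 3)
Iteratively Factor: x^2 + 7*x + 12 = (x + 4)*(x + 3)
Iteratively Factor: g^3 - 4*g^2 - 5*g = (g - 5)*(g^2 + g) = g*(g - 5)*(g + 1)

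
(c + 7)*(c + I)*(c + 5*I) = c^3 + 7*c^2 + 6*I*c^2 - 5*c + 42*I*c - 35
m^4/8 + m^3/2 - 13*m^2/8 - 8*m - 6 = (m/4 + 1)*(m/2 + 1/2)*(m - 4)*(m + 3)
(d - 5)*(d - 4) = d^2 - 9*d + 20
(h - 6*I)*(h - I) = h^2 - 7*I*h - 6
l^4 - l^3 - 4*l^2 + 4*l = l*(l - 2)*(l - 1)*(l + 2)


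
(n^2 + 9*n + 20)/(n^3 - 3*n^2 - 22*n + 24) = (n + 5)/(n^2 - 7*n + 6)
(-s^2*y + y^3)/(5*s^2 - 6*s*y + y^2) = y*(s + y)/(-5*s + y)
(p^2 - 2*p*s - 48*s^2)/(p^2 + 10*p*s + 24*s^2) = (p - 8*s)/(p + 4*s)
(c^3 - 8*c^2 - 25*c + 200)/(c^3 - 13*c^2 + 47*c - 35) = (c^2 - 3*c - 40)/(c^2 - 8*c + 7)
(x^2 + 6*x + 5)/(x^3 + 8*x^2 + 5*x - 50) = (x + 1)/(x^2 + 3*x - 10)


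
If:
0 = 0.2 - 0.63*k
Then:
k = 0.32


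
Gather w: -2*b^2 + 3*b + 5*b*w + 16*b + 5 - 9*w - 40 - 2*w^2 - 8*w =-2*b^2 + 19*b - 2*w^2 + w*(5*b - 17) - 35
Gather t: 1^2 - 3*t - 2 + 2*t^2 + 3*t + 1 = 2*t^2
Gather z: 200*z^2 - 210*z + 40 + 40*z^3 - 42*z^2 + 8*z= 40*z^3 + 158*z^2 - 202*z + 40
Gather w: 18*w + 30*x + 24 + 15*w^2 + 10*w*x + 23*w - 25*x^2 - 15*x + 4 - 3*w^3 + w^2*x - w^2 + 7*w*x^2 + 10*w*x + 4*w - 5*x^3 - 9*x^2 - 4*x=-3*w^3 + w^2*(x + 14) + w*(7*x^2 + 20*x + 45) - 5*x^3 - 34*x^2 + 11*x + 28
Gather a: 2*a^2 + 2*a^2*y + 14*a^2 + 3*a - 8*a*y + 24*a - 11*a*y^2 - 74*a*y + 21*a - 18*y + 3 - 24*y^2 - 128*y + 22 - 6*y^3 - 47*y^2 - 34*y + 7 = a^2*(2*y + 16) + a*(-11*y^2 - 82*y + 48) - 6*y^3 - 71*y^2 - 180*y + 32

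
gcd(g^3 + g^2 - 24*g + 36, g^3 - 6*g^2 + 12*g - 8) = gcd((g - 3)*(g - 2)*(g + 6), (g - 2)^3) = g - 2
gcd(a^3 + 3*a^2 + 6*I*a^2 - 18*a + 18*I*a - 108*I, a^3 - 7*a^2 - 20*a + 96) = a - 3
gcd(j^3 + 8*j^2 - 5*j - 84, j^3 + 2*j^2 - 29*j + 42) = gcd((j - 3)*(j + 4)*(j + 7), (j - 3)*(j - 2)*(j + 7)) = j^2 + 4*j - 21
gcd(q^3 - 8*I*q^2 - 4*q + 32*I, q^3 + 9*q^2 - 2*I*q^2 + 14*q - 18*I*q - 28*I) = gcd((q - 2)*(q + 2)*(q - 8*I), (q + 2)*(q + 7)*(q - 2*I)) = q + 2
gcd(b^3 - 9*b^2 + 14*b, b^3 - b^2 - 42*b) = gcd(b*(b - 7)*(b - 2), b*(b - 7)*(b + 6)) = b^2 - 7*b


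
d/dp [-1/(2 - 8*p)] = -2/(4*p - 1)^2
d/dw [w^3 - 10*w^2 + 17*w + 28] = 3*w^2 - 20*w + 17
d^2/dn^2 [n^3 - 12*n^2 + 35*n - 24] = 6*n - 24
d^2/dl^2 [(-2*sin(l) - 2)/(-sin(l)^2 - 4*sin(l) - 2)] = 2*(-sin(l)^5 + 2*sin(l)^3 + 6*sin(l)^2 + 16*sin(l) + 12)/(sin(l)^2 + 4*sin(l) + 2)^3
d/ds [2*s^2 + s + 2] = 4*s + 1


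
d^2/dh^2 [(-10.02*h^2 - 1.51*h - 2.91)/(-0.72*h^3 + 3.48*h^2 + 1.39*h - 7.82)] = (10.388736*h^6 + 4.69670399999995*h^5 + 55.5698879999999*h^4 - 963.834912*h^3 + 1728.0324*h^2 + 232.705944*h + 1427.948866)/(0.373248*h^9 - 5.412096*h^8 + 23.996736*h^7 - 9.085824*h^6 - 163.889784*h^5 + 216.981324*h^4 + 356.364989*h^3 - 593.10399*h^2 - 255.005508*h + 478.211768)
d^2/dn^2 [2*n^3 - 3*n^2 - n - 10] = 12*n - 6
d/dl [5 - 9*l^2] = -18*l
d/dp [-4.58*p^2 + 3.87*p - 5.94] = 3.87 - 9.16*p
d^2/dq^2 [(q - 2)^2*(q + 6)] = 6*q + 4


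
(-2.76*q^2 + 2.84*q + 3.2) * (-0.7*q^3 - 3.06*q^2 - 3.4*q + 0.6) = 1.932*q^5 + 6.4576*q^4 - 1.5464*q^3 - 21.104*q^2 - 9.176*q + 1.92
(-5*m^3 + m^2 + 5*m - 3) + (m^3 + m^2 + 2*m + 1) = -4*m^3 + 2*m^2 + 7*m - 2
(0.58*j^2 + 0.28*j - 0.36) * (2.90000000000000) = 1.682*j^2 + 0.812*j - 1.044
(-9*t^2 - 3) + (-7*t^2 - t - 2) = -16*t^2 - t - 5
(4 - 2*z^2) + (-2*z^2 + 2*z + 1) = -4*z^2 + 2*z + 5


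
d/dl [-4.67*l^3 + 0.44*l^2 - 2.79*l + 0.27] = -14.01*l^2 + 0.88*l - 2.79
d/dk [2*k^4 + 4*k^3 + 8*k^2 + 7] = 4*k*(2*k^2 + 3*k + 4)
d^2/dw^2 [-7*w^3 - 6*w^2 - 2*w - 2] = -42*w - 12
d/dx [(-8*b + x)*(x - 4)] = -8*b + 2*x - 4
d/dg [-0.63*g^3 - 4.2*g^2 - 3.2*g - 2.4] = -1.89*g^2 - 8.4*g - 3.2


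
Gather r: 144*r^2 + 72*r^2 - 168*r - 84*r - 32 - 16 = 216*r^2 - 252*r - 48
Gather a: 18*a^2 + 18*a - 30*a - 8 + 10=18*a^2 - 12*a + 2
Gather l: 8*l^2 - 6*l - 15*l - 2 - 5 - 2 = 8*l^2 - 21*l - 9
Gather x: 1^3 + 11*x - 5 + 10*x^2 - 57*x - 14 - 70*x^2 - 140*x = -60*x^2 - 186*x - 18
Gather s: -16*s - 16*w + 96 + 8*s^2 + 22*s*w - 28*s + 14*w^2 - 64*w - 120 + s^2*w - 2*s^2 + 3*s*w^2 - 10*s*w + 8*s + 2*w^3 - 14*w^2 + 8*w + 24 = s^2*(w + 6) + s*(3*w^2 + 12*w - 36) + 2*w^3 - 72*w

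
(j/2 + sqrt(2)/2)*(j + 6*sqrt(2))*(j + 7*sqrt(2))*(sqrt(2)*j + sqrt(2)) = sqrt(2)*j^4/2 + sqrt(2)*j^3/2 + 14*j^3 + 14*j^2 + 55*sqrt(2)*j^2 + 55*sqrt(2)*j + 84*j + 84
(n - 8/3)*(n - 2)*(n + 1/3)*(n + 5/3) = n^4 - 8*n^3/3 - 31*n^2/9 + 218*n/27 + 80/27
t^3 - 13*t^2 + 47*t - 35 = (t - 7)*(t - 5)*(t - 1)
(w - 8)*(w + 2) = w^2 - 6*w - 16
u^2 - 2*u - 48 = (u - 8)*(u + 6)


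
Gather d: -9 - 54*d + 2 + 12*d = -42*d - 7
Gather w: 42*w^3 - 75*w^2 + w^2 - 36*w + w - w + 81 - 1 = 42*w^3 - 74*w^2 - 36*w + 80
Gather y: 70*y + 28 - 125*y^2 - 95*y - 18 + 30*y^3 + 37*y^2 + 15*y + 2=30*y^3 - 88*y^2 - 10*y + 12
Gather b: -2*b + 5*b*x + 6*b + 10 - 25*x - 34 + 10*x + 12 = b*(5*x + 4) - 15*x - 12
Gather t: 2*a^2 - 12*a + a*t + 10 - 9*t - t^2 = 2*a^2 - 12*a - t^2 + t*(a - 9) + 10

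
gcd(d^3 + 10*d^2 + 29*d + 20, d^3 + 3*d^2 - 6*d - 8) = d^2 + 5*d + 4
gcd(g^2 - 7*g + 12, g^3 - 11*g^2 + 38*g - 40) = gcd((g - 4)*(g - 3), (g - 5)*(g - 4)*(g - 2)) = g - 4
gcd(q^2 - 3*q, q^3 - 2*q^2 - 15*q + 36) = q - 3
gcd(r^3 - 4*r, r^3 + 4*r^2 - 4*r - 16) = r^2 - 4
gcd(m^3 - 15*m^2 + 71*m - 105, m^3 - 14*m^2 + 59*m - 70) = m^2 - 12*m + 35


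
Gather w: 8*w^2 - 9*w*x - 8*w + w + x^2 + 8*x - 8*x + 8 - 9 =8*w^2 + w*(-9*x - 7) + x^2 - 1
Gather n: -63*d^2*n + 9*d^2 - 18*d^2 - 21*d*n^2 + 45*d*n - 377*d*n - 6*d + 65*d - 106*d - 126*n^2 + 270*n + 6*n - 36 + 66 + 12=-9*d^2 - 47*d + n^2*(-21*d - 126) + n*(-63*d^2 - 332*d + 276) + 42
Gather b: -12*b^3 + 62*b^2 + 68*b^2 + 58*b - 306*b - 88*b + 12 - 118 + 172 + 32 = -12*b^3 + 130*b^2 - 336*b + 98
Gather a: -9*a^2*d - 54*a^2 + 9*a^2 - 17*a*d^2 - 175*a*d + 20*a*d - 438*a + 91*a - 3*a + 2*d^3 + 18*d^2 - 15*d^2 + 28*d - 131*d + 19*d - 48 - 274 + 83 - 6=a^2*(-9*d - 45) + a*(-17*d^2 - 155*d - 350) + 2*d^3 + 3*d^2 - 84*d - 245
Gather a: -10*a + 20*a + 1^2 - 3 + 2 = 10*a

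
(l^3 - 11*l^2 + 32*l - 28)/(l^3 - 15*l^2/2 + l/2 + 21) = 2*(l - 2)/(2*l + 3)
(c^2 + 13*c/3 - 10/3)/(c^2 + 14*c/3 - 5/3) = (3*c - 2)/(3*c - 1)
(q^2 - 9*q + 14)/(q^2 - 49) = (q - 2)/(q + 7)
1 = 1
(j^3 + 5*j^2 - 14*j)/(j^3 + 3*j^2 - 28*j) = (j - 2)/(j - 4)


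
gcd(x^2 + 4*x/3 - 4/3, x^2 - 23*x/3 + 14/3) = x - 2/3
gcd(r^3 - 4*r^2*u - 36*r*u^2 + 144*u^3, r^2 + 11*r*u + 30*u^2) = r + 6*u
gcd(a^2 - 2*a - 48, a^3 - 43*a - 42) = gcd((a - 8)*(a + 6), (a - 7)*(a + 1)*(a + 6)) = a + 6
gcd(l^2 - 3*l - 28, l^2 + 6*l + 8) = l + 4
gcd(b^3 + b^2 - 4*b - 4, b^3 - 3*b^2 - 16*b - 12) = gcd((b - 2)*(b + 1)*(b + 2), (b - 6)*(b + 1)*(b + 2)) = b^2 + 3*b + 2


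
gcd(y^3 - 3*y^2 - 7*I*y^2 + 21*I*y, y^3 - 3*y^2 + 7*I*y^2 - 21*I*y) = y^2 - 3*y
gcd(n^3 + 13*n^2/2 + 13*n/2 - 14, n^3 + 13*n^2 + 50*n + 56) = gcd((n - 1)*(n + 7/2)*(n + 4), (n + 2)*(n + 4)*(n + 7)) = n + 4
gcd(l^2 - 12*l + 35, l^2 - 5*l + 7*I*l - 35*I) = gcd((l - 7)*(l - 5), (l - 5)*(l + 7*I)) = l - 5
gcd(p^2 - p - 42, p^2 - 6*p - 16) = 1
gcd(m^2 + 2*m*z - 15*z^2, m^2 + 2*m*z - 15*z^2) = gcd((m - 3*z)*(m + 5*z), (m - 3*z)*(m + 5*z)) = -m^2 - 2*m*z + 15*z^2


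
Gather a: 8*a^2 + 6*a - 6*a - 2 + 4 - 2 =8*a^2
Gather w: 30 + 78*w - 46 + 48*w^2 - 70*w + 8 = 48*w^2 + 8*w - 8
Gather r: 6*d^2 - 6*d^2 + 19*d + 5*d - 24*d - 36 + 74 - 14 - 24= 0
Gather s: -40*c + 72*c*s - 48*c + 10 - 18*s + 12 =-88*c + s*(72*c - 18) + 22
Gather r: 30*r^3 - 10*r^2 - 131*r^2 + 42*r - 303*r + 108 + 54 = 30*r^3 - 141*r^2 - 261*r + 162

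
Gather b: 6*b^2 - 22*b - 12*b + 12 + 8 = 6*b^2 - 34*b + 20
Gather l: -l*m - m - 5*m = -l*m - 6*m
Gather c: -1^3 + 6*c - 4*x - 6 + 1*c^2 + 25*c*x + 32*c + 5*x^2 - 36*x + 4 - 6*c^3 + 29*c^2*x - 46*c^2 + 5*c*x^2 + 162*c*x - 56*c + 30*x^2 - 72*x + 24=-6*c^3 + c^2*(29*x - 45) + c*(5*x^2 + 187*x - 18) + 35*x^2 - 112*x + 21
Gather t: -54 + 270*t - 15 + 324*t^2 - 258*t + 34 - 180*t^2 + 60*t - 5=144*t^2 + 72*t - 40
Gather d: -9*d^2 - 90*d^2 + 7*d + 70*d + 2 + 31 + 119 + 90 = -99*d^2 + 77*d + 242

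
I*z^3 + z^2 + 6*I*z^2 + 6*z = z*(z + 6)*(I*z + 1)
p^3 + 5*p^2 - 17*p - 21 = (p - 3)*(p + 1)*(p + 7)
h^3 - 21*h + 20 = (h - 4)*(h - 1)*(h + 5)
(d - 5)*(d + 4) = d^2 - d - 20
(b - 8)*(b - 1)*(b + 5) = b^3 - 4*b^2 - 37*b + 40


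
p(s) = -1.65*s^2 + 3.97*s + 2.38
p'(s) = 3.97 - 3.3*s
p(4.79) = -16.46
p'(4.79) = -11.84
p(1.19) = 4.77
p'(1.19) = 0.04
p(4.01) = -8.23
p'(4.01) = -9.26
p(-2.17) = -14.00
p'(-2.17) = 11.13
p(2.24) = 2.99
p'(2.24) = -3.42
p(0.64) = 4.24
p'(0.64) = 1.86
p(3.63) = -4.95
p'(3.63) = -8.01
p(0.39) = 3.68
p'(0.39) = 2.68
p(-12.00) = -282.86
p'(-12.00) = 43.57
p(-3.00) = -24.38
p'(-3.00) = 13.87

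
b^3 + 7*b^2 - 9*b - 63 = (b - 3)*(b + 3)*(b + 7)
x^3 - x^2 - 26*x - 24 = (x - 6)*(x + 1)*(x + 4)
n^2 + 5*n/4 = n*(n + 5/4)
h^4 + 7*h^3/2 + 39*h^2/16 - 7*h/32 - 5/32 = (h - 1/4)*(h + 1/4)*(h + 1)*(h + 5/2)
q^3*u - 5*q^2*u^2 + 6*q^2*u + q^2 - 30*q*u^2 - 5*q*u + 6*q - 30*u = (q + 6)*(q - 5*u)*(q*u + 1)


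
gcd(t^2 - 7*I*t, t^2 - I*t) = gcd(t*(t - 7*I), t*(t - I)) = t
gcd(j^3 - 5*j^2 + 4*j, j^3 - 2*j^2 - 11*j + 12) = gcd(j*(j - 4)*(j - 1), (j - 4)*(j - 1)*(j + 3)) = j^2 - 5*j + 4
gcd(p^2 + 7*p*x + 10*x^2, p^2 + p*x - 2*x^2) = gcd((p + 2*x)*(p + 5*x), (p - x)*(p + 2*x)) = p + 2*x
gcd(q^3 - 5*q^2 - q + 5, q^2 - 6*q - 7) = q + 1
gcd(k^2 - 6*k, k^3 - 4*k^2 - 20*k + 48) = k - 6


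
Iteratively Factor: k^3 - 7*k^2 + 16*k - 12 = (k - 3)*(k^2 - 4*k + 4) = (k - 3)*(k - 2)*(k - 2)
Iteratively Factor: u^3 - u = (u - 1)*(u^2 + u) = (u - 1)*(u + 1)*(u)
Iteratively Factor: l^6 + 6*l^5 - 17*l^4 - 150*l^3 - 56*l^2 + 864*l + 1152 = (l + 4)*(l^5 + 2*l^4 - 25*l^3 - 50*l^2 + 144*l + 288) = (l + 3)*(l + 4)*(l^4 - l^3 - 22*l^2 + 16*l + 96) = (l + 3)*(l + 4)^2*(l^3 - 5*l^2 - 2*l + 24) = (l - 3)*(l + 3)*(l + 4)^2*(l^2 - 2*l - 8) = (l - 3)*(l + 2)*(l + 3)*(l + 4)^2*(l - 4)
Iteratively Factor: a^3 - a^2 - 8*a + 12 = (a - 2)*(a^2 + a - 6) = (a - 2)*(a + 3)*(a - 2)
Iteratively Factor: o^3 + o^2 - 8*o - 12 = (o - 3)*(o^2 + 4*o + 4) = (o - 3)*(o + 2)*(o + 2)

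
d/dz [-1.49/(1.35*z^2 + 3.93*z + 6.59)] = (4.023*z + 5.8557)/(1.35*z^2 + 3.93*z + 6.59)^2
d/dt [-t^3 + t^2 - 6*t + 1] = -3*t^2 + 2*t - 6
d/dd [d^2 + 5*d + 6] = 2*d + 5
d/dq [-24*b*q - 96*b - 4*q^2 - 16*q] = -24*b - 8*q - 16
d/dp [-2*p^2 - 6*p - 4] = -4*p - 6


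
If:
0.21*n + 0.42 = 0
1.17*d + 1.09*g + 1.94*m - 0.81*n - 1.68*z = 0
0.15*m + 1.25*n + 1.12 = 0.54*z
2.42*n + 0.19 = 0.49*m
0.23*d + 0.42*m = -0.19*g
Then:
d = 98.99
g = -98.86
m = -9.49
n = -2.00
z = -5.19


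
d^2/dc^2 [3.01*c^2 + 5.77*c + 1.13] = 6.02000000000000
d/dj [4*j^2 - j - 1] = 8*j - 1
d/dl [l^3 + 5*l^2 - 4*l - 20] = 3*l^2 + 10*l - 4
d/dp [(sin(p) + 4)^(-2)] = -2*cos(p)/(sin(p) + 4)^3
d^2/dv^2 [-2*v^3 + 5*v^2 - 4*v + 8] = 10 - 12*v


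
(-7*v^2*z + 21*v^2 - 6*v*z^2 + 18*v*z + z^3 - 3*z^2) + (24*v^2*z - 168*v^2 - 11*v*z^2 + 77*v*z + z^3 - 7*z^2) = 17*v^2*z - 147*v^2 - 17*v*z^2 + 95*v*z + 2*z^3 - 10*z^2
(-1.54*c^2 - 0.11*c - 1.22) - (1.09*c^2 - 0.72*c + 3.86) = -2.63*c^2 + 0.61*c - 5.08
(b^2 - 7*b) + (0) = b^2 - 7*b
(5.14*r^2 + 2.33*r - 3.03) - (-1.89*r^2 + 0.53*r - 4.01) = 7.03*r^2 + 1.8*r + 0.98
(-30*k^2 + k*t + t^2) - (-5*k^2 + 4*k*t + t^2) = -25*k^2 - 3*k*t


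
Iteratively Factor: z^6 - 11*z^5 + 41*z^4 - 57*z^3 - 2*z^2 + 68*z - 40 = (z - 1)*(z^5 - 10*z^4 + 31*z^3 - 26*z^2 - 28*z + 40) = (z - 1)*(z + 1)*(z^4 - 11*z^3 + 42*z^2 - 68*z + 40) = (z - 2)*(z - 1)*(z + 1)*(z^3 - 9*z^2 + 24*z - 20) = (z - 2)^2*(z - 1)*(z + 1)*(z^2 - 7*z + 10) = (z - 2)^3*(z - 1)*(z + 1)*(z - 5)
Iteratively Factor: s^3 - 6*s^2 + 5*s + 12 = (s + 1)*(s^2 - 7*s + 12) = (s - 4)*(s + 1)*(s - 3)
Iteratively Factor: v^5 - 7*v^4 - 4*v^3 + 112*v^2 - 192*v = (v - 4)*(v^4 - 3*v^3 - 16*v^2 + 48*v) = v*(v - 4)*(v^3 - 3*v^2 - 16*v + 48) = v*(v - 4)^2*(v^2 + v - 12) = v*(v - 4)^2*(v + 4)*(v - 3)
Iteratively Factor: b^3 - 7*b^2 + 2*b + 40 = (b - 4)*(b^2 - 3*b - 10) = (b - 5)*(b - 4)*(b + 2)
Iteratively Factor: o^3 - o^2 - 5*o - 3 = (o + 1)*(o^2 - 2*o - 3) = (o - 3)*(o + 1)*(o + 1)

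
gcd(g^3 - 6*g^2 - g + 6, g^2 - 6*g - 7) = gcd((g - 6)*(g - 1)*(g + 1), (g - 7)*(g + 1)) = g + 1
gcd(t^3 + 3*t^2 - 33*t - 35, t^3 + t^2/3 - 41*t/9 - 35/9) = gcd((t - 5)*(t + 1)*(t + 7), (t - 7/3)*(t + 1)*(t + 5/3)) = t + 1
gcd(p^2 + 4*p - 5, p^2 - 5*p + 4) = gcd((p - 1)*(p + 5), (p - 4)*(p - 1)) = p - 1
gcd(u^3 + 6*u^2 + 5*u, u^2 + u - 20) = u + 5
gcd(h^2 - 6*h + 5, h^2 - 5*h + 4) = h - 1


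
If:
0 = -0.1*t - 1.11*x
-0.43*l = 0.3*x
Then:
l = -0.697674418604651*x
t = -11.1*x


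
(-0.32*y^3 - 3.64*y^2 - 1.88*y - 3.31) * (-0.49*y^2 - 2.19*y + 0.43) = 0.1568*y^5 + 2.4844*y^4 + 8.7552*y^3 + 4.1739*y^2 + 6.4405*y - 1.4233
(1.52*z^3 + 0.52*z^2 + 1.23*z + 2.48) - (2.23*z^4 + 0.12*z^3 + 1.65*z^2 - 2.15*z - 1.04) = -2.23*z^4 + 1.4*z^3 - 1.13*z^2 + 3.38*z + 3.52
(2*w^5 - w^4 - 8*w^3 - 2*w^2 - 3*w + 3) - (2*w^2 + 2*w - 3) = 2*w^5 - w^4 - 8*w^3 - 4*w^2 - 5*w + 6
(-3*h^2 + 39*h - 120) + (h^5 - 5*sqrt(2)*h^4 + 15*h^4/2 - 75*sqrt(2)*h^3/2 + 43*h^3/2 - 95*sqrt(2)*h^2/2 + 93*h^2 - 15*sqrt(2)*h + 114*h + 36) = h^5 - 5*sqrt(2)*h^4 + 15*h^4/2 - 75*sqrt(2)*h^3/2 + 43*h^3/2 - 95*sqrt(2)*h^2/2 + 90*h^2 - 15*sqrt(2)*h + 153*h - 84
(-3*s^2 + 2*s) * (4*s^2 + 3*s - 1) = -12*s^4 - s^3 + 9*s^2 - 2*s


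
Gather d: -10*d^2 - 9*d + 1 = -10*d^2 - 9*d + 1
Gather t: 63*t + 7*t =70*t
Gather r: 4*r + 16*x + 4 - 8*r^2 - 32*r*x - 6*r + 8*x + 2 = -8*r^2 + r*(-32*x - 2) + 24*x + 6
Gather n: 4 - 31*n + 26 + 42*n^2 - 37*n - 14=42*n^2 - 68*n + 16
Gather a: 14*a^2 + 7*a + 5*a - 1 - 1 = 14*a^2 + 12*a - 2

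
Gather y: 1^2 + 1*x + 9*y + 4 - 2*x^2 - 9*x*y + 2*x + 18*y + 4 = -2*x^2 + 3*x + y*(27 - 9*x) + 9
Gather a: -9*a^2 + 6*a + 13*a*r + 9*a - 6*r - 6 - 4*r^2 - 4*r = -9*a^2 + a*(13*r + 15) - 4*r^2 - 10*r - 6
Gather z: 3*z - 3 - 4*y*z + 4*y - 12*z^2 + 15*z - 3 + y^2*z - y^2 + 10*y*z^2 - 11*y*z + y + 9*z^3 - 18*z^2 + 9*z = -y^2 + 5*y + 9*z^3 + z^2*(10*y - 30) + z*(y^2 - 15*y + 27) - 6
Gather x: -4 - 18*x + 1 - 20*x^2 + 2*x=-20*x^2 - 16*x - 3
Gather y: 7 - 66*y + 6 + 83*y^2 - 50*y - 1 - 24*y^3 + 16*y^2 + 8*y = -24*y^3 + 99*y^2 - 108*y + 12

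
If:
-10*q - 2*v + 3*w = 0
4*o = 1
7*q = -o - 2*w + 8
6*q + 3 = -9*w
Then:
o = 1/4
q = 101/68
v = -160/17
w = -45/34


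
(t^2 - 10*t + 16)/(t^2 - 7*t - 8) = (t - 2)/(t + 1)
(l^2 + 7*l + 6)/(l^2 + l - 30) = (l + 1)/(l - 5)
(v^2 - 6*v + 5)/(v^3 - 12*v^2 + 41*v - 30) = 1/(v - 6)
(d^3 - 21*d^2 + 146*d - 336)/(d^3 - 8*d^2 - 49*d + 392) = (d - 6)/(d + 7)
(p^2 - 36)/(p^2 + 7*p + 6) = (p - 6)/(p + 1)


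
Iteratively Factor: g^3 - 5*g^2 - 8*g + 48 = (g - 4)*(g^2 - g - 12) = (g - 4)*(g + 3)*(g - 4)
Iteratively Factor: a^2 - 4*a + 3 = (a - 3)*(a - 1)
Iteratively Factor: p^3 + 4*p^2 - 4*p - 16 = (p - 2)*(p^2 + 6*p + 8) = (p - 2)*(p + 2)*(p + 4)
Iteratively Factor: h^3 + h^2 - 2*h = (h)*(h^2 + h - 2) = h*(h + 2)*(h - 1)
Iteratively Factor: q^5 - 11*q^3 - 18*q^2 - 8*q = (q + 1)*(q^4 - q^3 - 10*q^2 - 8*q) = (q + 1)*(q + 2)*(q^3 - 3*q^2 - 4*q) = (q - 4)*(q + 1)*(q + 2)*(q^2 + q) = q*(q - 4)*(q + 1)*(q + 2)*(q + 1)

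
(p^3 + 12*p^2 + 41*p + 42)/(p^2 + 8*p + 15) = (p^2 + 9*p + 14)/(p + 5)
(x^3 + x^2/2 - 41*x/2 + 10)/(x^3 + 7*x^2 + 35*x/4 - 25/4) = 2*(x - 4)/(2*x + 5)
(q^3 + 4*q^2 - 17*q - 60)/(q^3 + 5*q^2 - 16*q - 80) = (q + 3)/(q + 4)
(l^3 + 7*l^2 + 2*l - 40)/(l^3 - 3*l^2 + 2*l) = (l^2 + 9*l + 20)/(l*(l - 1))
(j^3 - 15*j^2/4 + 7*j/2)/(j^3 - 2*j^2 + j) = (4*j^2 - 15*j + 14)/(4*(j^2 - 2*j + 1))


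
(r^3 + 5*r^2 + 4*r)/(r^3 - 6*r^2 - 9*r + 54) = r*(r^2 + 5*r + 4)/(r^3 - 6*r^2 - 9*r + 54)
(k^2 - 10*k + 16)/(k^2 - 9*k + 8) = (k - 2)/(k - 1)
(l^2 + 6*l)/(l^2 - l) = (l + 6)/(l - 1)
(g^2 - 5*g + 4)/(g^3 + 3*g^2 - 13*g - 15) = (g^2 - 5*g + 4)/(g^3 + 3*g^2 - 13*g - 15)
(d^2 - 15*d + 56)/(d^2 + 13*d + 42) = (d^2 - 15*d + 56)/(d^2 + 13*d + 42)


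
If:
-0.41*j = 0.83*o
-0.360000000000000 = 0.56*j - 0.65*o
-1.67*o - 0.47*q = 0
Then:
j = -0.41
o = 0.20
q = -0.72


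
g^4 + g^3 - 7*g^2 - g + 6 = (g - 2)*(g - 1)*(g + 1)*(g + 3)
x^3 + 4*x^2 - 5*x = x*(x - 1)*(x + 5)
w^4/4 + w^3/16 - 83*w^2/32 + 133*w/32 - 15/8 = (w/4 + 1)*(w - 3/2)*(w - 5/4)*(w - 1)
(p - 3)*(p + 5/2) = p^2 - p/2 - 15/2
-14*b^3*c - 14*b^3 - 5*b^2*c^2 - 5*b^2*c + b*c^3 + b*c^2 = (-7*b + c)*(2*b + c)*(b*c + b)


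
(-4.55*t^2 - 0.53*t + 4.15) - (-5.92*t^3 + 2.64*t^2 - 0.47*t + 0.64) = 5.92*t^3 - 7.19*t^2 - 0.0600000000000001*t + 3.51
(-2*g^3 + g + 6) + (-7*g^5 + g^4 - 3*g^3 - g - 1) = -7*g^5 + g^4 - 5*g^3 + 5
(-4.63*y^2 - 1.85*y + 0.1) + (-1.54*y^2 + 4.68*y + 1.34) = -6.17*y^2 + 2.83*y + 1.44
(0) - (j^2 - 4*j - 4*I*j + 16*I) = -j^2 + 4*j + 4*I*j - 16*I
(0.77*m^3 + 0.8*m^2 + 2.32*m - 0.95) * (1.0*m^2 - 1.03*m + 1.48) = 0.77*m^5 + 0.00690000000000002*m^4 + 2.6356*m^3 - 2.1556*m^2 + 4.4121*m - 1.406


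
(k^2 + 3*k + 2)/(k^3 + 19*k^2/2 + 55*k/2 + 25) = 2*(k + 1)/(2*k^2 + 15*k + 25)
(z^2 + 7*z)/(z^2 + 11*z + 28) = z/(z + 4)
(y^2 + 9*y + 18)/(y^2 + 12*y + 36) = (y + 3)/(y + 6)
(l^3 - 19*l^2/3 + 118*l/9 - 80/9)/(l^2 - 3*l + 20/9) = (3*l^2 - 14*l + 16)/(3*l - 4)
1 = 1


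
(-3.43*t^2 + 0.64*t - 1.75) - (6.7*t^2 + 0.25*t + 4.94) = -10.13*t^2 + 0.39*t - 6.69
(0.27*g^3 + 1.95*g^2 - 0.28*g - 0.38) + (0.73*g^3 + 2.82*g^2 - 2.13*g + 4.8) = 1.0*g^3 + 4.77*g^2 - 2.41*g + 4.42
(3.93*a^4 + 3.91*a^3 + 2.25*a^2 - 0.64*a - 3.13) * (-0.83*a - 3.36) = -3.2619*a^5 - 16.4501*a^4 - 15.0051*a^3 - 7.0288*a^2 + 4.7483*a + 10.5168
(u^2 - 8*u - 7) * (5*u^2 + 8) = 5*u^4 - 40*u^3 - 27*u^2 - 64*u - 56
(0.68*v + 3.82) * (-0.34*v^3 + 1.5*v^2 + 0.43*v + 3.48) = -0.2312*v^4 - 0.2788*v^3 + 6.0224*v^2 + 4.009*v + 13.2936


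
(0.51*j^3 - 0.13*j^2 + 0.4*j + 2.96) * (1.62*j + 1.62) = 0.8262*j^4 + 0.6156*j^3 + 0.4374*j^2 + 5.4432*j + 4.7952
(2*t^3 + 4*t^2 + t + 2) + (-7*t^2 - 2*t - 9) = 2*t^3 - 3*t^2 - t - 7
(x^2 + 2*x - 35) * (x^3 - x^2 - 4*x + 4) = x^5 + x^4 - 41*x^3 + 31*x^2 + 148*x - 140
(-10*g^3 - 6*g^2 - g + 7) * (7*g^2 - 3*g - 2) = -70*g^5 - 12*g^4 + 31*g^3 + 64*g^2 - 19*g - 14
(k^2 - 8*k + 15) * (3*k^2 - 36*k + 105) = 3*k^4 - 60*k^3 + 438*k^2 - 1380*k + 1575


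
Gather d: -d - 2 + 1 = -d - 1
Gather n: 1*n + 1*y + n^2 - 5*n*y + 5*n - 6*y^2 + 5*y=n^2 + n*(6 - 5*y) - 6*y^2 + 6*y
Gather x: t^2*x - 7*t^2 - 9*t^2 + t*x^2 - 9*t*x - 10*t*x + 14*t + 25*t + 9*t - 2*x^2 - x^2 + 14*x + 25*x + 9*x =-16*t^2 + 48*t + x^2*(t - 3) + x*(t^2 - 19*t + 48)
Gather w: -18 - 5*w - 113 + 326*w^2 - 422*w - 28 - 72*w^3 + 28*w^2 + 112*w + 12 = -72*w^3 + 354*w^2 - 315*w - 147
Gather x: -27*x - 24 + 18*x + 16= -9*x - 8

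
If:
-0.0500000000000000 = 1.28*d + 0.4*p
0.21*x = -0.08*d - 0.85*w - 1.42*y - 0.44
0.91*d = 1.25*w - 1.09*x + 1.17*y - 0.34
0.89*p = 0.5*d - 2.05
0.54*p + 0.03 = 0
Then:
No Solution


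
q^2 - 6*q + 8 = (q - 4)*(q - 2)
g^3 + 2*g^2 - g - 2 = (g - 1)*(g + 1)*(g + 2)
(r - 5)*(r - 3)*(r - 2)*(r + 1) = r^4 - 9*r^3 + 21*r^2 + r - 30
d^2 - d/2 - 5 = (d - 5/2)*(d + 2)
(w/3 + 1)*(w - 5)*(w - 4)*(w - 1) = w^4/3 - 7*w^3/3 - w^2/3 + 67*w/3 - 20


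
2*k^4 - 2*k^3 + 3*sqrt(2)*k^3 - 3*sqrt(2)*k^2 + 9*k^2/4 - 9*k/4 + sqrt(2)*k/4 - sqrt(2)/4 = (k - 1)*(k + sqrt(2))*(sqrt(2)*k + 1/2)^2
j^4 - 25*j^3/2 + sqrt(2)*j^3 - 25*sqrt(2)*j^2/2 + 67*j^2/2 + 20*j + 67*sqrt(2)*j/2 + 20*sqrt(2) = (j - 8)*(j - 5)*(j + 1/2)*(j + sqrt(2))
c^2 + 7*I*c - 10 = (c + 2*I)*(c + 5*I)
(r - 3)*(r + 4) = r^2 + r - 12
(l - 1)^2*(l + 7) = l^3 + 5*l^2 - 13*l + 7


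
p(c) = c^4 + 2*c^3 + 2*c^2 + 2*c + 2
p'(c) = 4*c^3 + 6*c^2 + 4*c + 2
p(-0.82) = 1.05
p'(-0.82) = 0.55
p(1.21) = 13.03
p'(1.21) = 22.71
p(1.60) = 25.07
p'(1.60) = 40.14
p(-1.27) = 1.19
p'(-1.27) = -1.60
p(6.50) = 2433.81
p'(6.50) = 1380.00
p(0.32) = 2.92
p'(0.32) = 4.03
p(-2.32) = 12.12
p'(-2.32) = -24.93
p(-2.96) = 38.50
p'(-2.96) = -61.01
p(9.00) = 8201.00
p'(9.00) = 3440.00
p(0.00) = 2.00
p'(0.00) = 2.00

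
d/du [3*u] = 3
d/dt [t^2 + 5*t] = 2*t + 5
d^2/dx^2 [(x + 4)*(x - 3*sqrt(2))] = 2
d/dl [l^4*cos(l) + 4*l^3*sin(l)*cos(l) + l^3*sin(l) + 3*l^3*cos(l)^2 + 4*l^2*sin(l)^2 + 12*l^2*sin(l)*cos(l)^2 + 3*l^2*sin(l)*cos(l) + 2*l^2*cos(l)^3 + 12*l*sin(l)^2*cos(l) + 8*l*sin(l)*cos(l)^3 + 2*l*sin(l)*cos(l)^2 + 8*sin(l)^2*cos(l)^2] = -l^4*sin(l) - 3*l^3*sin(2*l) + 5*l^3*cos(l) + 4*l^3*cos(2*l) + 3*l^2*sin(l)/2 + 10*l^2*sin(2*l) - 3*l^2*sin(3*l)/2 + 3*l^2*cos(l) + 15*l^2*cos(2*l)/2 + 9*l^2*cos(3*l) + 9*l^2/2 + 3*l*sin(l) + 3*l*sin(2*l) + 15*l*sin(3*l) + 7*l*cos(l)/2 + 8*l*cos(2*l)^2 + 5*l*cos(3*l)/2 + sin(l)/2 + 2*sin(2*l) + sin(3*l)/2 + 5*sin(4*l) + 3*cos(l) - 3*cos(3*l)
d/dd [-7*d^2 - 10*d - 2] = -14*d - 10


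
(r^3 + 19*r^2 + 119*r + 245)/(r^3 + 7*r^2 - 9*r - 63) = (r^2 + 12*r + 35)/(r^2 - 9)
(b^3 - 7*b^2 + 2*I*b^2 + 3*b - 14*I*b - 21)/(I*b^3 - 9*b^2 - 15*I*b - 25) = (-I*b^2 + b*(3 + 7*I) - 21)/(b^2 + 10*I*b - 25)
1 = 1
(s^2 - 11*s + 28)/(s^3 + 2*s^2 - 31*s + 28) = (s - 7)/(s^2 + 6*s - 7)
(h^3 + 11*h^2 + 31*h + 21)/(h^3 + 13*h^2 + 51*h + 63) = (h + 1)/(h + 3)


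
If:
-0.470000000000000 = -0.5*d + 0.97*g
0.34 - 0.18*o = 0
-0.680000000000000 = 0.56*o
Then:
No Solution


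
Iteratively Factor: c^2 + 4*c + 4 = (c + 2)*(c + 2)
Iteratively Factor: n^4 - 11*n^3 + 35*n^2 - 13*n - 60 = (n - 5)*(n^3 - 6*n^2 + 5*n + 12) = (n - 5)*(n - 3)*(n^2 - 3*n - 4) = (n - 5)*(n - 3)*(n + 1)*(n - 4)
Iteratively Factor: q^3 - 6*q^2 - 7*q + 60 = (q - 5)*(q^2 - q - 12) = (q - 5)*(q - 4)*(q + 3)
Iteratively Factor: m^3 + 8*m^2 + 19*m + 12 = (m + 3)*(m^2 + 5*m + 4) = (m + 3)*(m + 4)*(m + 1)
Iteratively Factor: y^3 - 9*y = (y - 3)*(y^2 + 3*y) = y*(y - 3)*(y + 3)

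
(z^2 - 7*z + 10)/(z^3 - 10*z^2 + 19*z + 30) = (z - 2)/(z^2 - 5*z - 6)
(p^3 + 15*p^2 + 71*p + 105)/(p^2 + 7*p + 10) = (p^2 + 10*p + 21)/(p + 2)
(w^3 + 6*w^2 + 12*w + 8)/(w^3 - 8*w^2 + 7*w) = (w^3 + 6*w^2 + 12*w + 8)/(w*(w^2 - 8*w + 7))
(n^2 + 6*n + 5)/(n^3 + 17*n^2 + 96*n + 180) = (n + 1)/(n^2 + 12*n + 36)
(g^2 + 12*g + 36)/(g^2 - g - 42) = (g + 6)/(g - 7)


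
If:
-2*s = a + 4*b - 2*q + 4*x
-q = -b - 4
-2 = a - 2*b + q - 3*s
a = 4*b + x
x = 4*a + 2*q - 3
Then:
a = -74/117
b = -121/234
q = 815/234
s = 51/26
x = 56/39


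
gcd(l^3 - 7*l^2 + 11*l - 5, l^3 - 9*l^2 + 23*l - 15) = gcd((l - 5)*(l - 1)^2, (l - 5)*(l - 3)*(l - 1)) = l^2 - 6*l + 5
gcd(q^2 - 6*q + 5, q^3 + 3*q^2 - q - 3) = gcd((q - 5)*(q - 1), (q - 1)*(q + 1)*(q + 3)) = q - 1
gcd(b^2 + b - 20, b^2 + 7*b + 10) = b + 5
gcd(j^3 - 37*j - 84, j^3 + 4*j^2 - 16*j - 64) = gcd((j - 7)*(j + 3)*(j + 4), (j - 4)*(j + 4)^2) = j + 4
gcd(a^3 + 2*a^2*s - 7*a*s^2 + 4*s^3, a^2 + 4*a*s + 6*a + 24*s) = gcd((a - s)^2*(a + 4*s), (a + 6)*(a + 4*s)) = a + 4*s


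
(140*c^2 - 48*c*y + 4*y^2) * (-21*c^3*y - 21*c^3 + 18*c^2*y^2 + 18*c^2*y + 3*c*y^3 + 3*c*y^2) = -2940*c^5*y - 2940*c^5 + 3528*c^4*y^2 + 3528*c^4*y - 528*c^3*y^3 - 528*c^3*y^2 - 72*c^2*y^4 - 72*c^2*y^3 + 12*c*y^5 + 12*c*y^4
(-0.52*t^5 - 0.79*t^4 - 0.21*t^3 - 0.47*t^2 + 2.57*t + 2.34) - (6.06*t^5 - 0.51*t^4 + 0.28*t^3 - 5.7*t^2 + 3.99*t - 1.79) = -6.58*t^5 - 0.28*t^4 - 0.49*t^3 + 5.23*t^2 - 1.42*t + 4.13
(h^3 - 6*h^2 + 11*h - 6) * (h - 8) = h^4 - 14*h^3 + 59*h^2 - 94*h + 48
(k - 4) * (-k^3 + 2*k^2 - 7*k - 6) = -k^4 + 6*k^3 - 15*k^2 + 22*k + 24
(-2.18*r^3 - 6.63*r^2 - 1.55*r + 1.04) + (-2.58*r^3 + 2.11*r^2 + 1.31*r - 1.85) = -4.76*r^3 - 4.52*r^2 - 0.24*r - 0.81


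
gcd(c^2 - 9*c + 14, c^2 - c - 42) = c - 7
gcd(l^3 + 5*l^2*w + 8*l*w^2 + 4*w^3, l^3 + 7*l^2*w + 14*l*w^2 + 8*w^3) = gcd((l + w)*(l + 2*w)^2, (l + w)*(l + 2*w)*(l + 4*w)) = l^2 + 3*l*w + 2*w^2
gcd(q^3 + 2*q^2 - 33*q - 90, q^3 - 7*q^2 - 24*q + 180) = q^2 - q - 30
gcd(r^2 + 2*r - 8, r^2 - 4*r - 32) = r + 4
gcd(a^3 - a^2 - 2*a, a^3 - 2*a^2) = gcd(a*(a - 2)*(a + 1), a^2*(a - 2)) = a^2 - 2*a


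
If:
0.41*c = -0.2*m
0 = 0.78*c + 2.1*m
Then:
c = 0.00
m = 0.00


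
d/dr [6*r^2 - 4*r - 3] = 12*r - 4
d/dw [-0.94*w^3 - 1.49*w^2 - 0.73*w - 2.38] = -2.82*w^2 - 2.98*w - 0.73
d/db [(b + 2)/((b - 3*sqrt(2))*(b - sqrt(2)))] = (-b^2 - 4*b + 6 + 8*sqrt(2))/(b^4 - 8*sqrt(2)*b^3 + 44*b^2 - 48*sqrt(2)*b + 36)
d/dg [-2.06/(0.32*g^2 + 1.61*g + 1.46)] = (1.3184*g + 3.3166)/(0.32*g^2 + 1.61*g + 1.46)^2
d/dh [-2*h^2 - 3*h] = -4*h - 3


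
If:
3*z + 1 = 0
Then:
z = -1/3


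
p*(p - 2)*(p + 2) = p^3 - 4*p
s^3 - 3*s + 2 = (s - 1)^2*(s + 2)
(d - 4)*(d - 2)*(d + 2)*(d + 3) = d^4 - d^3 - 16*d^2 + 4*d + 48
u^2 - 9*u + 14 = (u - 7)*(u - 2)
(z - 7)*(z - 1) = z^2 - 8*z + 7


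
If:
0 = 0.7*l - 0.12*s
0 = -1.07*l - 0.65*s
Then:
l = 0.00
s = 0.00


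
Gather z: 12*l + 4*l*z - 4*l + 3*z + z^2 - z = 8*l + z^2 + z*(4*l + 2)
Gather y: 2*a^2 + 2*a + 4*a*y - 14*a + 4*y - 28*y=2*a^2 - 12*a + y*(4*a - 24)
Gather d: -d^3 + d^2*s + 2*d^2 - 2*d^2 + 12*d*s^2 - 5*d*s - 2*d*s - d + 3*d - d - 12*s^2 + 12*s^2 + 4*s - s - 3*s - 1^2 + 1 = -d^3 + d^2*s + d*(12*s^2 - 7*s + 1)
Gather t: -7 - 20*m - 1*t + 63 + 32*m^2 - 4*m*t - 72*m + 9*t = 32*m^2 - 92*m + t*(8 - 4*m) + 56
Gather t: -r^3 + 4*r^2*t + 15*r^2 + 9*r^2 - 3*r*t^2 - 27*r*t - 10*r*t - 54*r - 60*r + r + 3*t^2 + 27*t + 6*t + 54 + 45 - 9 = -r^3 + 24*r^2 - 113*r + t^2*(3 - 3*r) + t*(4*r^2 - 37*r + 33) + 90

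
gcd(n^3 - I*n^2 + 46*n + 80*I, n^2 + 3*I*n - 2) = n + 2*I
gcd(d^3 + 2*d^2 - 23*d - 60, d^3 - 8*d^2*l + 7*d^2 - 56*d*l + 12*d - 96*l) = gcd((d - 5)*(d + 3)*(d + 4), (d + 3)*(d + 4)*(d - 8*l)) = d^2 + 7*d + 12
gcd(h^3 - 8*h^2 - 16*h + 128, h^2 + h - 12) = h + 4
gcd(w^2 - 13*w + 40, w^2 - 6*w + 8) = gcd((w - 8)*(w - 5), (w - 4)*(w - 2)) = 1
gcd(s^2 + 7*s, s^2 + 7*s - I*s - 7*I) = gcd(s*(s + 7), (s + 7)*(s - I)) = s + 7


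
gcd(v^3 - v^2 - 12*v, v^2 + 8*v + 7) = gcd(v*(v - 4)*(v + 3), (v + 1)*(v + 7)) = 1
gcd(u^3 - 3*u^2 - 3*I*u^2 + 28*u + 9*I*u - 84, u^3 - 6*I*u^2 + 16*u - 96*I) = u + 4*I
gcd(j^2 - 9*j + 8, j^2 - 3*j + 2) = j - 1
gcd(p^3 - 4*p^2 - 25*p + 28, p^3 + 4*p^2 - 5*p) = p - 1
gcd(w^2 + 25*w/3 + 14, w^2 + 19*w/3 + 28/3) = w + 7/3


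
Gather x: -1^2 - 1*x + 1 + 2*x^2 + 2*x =2*x^2 + x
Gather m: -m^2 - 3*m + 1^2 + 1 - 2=-m^2 - 3*m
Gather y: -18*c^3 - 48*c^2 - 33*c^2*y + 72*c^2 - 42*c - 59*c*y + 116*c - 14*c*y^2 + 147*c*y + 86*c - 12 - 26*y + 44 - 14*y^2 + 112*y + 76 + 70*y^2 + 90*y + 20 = -18*c^3 + 24*c^2 + 160*c + y^2*(56 - 14*c) + y*(-33*c^2 + 88*c + 176) + 128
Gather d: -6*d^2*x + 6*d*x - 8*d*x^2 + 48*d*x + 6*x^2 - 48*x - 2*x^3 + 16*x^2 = -6*d^2*x + d*(-8*x^2 + 54*x) - 2*x^3 + 22*x^2 - 48*x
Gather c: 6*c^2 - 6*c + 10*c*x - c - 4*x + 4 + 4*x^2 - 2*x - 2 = 6*c^2 + c*(10*x - 7) + 4*x^2 - 6*x + 2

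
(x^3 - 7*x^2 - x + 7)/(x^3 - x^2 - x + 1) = (x - 7)/(x - 1)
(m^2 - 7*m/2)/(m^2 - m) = (m - 7/2)/(m - 1)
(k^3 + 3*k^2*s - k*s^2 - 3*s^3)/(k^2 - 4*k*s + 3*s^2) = (-k^2 - 4*k*s - 3*s^2)/(-k + 3*s)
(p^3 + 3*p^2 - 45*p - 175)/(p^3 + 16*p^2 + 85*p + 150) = (p - 7)/(p + 6)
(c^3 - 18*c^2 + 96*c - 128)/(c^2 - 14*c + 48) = (c^2 - 10*c + 16)/(c - 6)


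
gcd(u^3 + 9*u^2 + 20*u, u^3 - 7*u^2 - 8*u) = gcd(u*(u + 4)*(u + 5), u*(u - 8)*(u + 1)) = u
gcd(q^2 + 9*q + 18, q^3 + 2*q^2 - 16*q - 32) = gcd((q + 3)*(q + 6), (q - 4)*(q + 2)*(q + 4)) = 1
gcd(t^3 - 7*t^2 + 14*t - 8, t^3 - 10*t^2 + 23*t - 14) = t^2 - 3*t + 2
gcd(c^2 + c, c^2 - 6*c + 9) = 1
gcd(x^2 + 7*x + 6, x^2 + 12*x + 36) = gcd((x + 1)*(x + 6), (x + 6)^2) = x + 6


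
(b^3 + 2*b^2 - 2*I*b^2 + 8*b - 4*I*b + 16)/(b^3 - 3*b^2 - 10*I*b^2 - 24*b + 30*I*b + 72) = (b^2 + b*(2 + 2*I) + 4*I)/(b^2 + b*(-3 - 6*I) + 18*I)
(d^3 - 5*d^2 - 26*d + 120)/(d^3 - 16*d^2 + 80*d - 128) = (d^2 - d - 30)/(d^2 - 12*d + 32)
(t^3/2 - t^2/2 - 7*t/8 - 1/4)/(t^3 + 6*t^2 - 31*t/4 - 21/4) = (2*t^2 - 3*t - 2)/(2*(2*t^2 + 11*t - 21))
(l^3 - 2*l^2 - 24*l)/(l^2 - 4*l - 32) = l*(l - 6)/(l - 8)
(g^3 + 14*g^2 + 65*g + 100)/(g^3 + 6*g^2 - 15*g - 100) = (g + 4)/(g - 4)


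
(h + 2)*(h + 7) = h^2 + 9*h + 14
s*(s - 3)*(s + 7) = s^3 + 4*s^2 - 21*s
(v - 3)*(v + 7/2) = v^2 + v/2 - 21/2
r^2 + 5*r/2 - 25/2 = (r - 5/2)*(r + 5)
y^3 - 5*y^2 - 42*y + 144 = (y - 8)*(y - 3)*(y + 6)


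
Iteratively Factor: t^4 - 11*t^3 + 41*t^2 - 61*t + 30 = (t - 2)*(t^3 - 9*t^2 + 23*t - 15) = (t - 2)*(t - 1)*(t^2 - 8*t + 15) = (t - 5)*(t - 2)*(t - 1)*(t - 3)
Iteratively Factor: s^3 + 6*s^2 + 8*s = (s + 4)*(s^2 + 2*s) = (s + 2)*(s + 4)*(s)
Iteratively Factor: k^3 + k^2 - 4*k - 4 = (k + 1)*(k^2 - 4) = (k - 2)*(k + 1)*(k + 2)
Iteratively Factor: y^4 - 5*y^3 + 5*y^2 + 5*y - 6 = (y - 2)*(y^3 - 3*y^2 - y + 3) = (y - 2)*(y - 1)*(y^2 - 2*y - 3) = (y - 2)*(y - 1)*(y + 1)*(y - 3)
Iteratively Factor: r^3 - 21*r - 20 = (r - 5)*(r^2 + 5*r + 4) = (r - 5)*(r + 4)*(r + 1)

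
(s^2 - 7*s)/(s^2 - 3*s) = (s - 7)/(s - 3)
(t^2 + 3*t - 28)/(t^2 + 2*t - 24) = (t + 7)/(t + 6)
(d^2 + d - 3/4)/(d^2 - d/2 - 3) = (d - 1/2)/(d - 2)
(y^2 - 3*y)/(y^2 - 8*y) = (y - 3)/(y - 8)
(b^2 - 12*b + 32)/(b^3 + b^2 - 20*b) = (b - 8)/(b*(b + 5))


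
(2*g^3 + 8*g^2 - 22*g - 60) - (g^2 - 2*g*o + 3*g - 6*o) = 2*g^3 + 7*g^2 + 2*g*o - 25*g + 6*o - 60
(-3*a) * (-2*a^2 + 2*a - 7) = 6*a^3 - 6*a^2 + 21*a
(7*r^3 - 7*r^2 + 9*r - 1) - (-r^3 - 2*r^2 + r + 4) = 8*r^3 - 5*r^2 + 8*r - 5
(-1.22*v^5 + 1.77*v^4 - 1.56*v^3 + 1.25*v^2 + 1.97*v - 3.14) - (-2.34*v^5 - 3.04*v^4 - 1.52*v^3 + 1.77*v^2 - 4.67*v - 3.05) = 1.12*v^5 + 4.81*v^4 - 0.04*v^3 - 0.52*v^2 + 6.64*v - 0.0900000000000003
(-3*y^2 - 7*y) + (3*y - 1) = -3*y^2 - 4*y - 1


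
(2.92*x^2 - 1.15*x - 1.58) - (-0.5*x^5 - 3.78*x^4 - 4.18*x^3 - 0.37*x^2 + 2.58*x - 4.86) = 0.5*x^5 + 3.78*x^4 + 4.18*x^3 + 3.29*x^2 - 3.73*x + 3.28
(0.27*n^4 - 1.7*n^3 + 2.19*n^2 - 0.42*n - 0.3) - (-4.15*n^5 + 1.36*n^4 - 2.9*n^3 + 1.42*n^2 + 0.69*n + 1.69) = 4.15*n^5 - 1.09*n^4 + 1.2*n^3 + 0.77*n^2 - 1.11*n - 1.99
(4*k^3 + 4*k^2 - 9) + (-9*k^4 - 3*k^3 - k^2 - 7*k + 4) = -9*k^4 + k^3 + 3*k^2 - 7*k - 5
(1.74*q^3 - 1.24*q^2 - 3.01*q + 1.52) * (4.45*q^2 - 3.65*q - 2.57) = 7.743*q^5 - 11.869*q^4 - 13.3403*q^3 + 20.9373*q^2 + 2.1877*q - 3.9064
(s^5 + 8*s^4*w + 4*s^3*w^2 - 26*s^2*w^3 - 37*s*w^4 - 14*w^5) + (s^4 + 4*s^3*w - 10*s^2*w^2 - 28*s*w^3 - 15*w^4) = s^5 + 8*s^4*w + s^4 + 4*s^3*w^2 + 4*s^3*w - 26*s^2*w^3 - 10*s^2*w^2 - 37*s*w^4 - 28*s*w^3 - 14*w^5 - 15*w^4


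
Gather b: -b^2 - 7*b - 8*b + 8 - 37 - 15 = -b^2 - 15*b - 44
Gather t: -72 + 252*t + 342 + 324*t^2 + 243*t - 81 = 324*t^2 + 495*t + 189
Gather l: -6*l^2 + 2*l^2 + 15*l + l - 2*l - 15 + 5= -4*l^2 + 14*l - 10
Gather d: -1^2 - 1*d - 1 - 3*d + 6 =4 - 4*d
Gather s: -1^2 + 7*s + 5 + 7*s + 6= 14*s + 10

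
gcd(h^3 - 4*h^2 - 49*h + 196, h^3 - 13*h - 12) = h - 4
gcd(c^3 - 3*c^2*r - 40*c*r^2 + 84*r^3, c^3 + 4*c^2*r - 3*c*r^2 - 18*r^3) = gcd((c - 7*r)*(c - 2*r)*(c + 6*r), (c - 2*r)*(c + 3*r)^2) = -c + 2*r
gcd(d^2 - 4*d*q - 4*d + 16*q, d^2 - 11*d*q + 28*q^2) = -d + 4*q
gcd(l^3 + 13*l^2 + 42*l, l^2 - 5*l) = l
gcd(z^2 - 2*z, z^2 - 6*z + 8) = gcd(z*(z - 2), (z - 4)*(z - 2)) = z - 2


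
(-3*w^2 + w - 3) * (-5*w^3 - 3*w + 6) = 15*w^5 - 5*w^4 + 24*w^3 - 21*w^2 + 15*w - 18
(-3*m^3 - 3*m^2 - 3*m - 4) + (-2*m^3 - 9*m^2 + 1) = -5*m^3 - 12*m^2 - 3*m - 3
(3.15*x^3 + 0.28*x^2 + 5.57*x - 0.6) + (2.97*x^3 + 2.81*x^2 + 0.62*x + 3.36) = 6.12*x^3 + 3.09*x^2 + 6.19*x + 2.76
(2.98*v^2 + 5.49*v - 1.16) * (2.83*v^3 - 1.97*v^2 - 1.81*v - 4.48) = 8.4334*v^5 + 9.6661*v^4 - 19.4919*v^3 - 21.0021*v^2 - 22.4956*v + 5.1968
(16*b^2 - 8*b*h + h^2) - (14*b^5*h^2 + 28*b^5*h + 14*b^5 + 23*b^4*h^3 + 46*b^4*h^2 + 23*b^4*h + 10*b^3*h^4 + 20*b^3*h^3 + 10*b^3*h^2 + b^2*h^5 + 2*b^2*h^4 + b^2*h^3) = -14*b^5*h^2 - 28*b^5*h - 14*b^5 - 23*b^4*h^3 - 46*b^4*h^2 - 23*b^4*h - 10*b^3*h^4 - 20*b^3*h^3 - 10*b^3*h^2 - b^2*h^5 - 2*b^2*h^4 - b^2*h^3 + 16*b^2 - 8*b*h + h^2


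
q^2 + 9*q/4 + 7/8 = (q + 1/2)*(q + 7/4)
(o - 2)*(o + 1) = o^2 - o - 2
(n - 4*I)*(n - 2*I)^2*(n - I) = n^4 - 9*I*n^3 - 28*n^2 + 36*I*n + 16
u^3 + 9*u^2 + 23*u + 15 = (u + 1)*(u + 3)*(u + 5)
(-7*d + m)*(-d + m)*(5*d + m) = 35*d^3 - 33*d^2*m - 3*d*m^2 + m^3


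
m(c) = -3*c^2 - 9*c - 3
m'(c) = -6*c - 9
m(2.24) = -38.21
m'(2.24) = -22.44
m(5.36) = -137.43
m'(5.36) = -41.16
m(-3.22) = -5.13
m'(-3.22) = 10.32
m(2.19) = -37.10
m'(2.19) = -22.14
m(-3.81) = -12.26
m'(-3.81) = 13.86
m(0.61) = -9.61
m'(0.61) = -12.66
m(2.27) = -38.89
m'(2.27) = -22.62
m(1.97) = -32.37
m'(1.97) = -20.82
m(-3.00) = -3.00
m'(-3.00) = 9.00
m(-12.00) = -327.00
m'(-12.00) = 63.00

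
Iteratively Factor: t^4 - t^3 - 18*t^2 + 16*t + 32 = (t - 2)*(t^3 + t^2 - 16*t - 16) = (t - 2)*(t + 4)*(t^2 - 3*t - 4) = (t - 4)*(t - 2)*(t + 4)*(t + 1)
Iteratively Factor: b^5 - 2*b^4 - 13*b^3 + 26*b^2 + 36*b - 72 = (b + 2)*(b^4 - 4*b^3 - 5*b^2 + 36*b - 36) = (b - 2)*(b + 2)*(b^3 - 2*b^2 - 9*b + 18) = (b - 3)*(b - 2)*(b + 2)*(b^2 + b - 6) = (b - 3)*(b - 2)^2*(b + 2)*(b + 3)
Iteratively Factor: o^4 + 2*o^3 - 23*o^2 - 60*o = (o)*(o^3 + 2*o^2 - 23*o - 60) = o*(o + 4)*(o^2 - 2*o - 15) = o*(o - 5)*(o + 4)*(o + 3)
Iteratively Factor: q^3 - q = (q)*(q^2 - 1) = q*(q + 1)*(q - 1)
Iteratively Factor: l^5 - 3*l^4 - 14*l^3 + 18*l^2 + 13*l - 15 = (l - 1)*(l^4 - 2*l^3 - 16*l^2 + 2*l + 15) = (l - 5)*(l - 1)*(l^3 + 3*l^2 - l - 3) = (l - 5)*(l - 1)^2*(l^2 + 4*l + 3) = (l - 5)*(l - 1)^2*(l + 3)*(l + 1)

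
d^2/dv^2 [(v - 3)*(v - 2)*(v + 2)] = 6*v - 6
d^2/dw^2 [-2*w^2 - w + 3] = -4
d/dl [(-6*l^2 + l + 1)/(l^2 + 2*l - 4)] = (-13*l^2 + 46*l - 6)/(l^4 + 4*l^3 - 4*l^2 - 16*l + 16)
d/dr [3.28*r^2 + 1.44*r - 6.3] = 6.56*r + 1.44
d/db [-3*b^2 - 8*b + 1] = -6*b - 8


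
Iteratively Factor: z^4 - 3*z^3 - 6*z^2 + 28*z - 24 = (z - 2)*(z^3 - z^2 - 8*z + 12) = (z - 2)*(z + 3)*(z^2 - 4*z + 4) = (z - 2)^2*(z + 3)*(z - 2)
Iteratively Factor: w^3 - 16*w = (w - 4)*(w^2 + 4*w) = (w - 4)*(w + 4)*(w)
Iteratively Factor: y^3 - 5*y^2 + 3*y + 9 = (y - 3)*(y^2 - 2*y - 3) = (y - 3)*(y + 1)*(y - 3)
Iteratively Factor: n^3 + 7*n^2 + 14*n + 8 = (n + 2)*(n^2 + 5*n + 4) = (n + 2)*(n + 4)*(n + 1)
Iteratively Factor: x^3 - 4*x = (x + 2)*(x^2 - 2*x) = x*(x + 2)*(x - 2)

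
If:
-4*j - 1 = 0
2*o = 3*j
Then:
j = -1/4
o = -3/8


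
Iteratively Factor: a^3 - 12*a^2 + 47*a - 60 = (a - 3)*(a^2 - 9*a + 20) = (a - 4)*(a - 3)*(a - 5)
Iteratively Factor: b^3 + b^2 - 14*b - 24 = (b + 3)*(b^2 - 2*b - 8) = (b + 2)*(b + 3)*(b - 4)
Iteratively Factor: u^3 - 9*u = (u + 3)*(u^2 - 3*u) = (u - 3)*(u + 3)*(u)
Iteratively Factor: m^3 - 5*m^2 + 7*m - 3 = (m - 1)*(m^2 - 4*m + 3) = (m - 1)^2*(m - 3)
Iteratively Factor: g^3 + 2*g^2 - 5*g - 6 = (g - 2)*(g^2 + 4*g + 3) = (g - 2)*(g + 3)*(g + 1)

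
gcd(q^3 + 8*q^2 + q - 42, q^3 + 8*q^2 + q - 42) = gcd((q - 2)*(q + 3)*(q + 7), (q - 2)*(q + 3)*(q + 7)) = q^3 + 8*q^2 + q - 42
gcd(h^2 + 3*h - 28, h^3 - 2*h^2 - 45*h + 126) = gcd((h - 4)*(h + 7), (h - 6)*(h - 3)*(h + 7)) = h + 7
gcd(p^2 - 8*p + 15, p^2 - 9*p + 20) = p - 5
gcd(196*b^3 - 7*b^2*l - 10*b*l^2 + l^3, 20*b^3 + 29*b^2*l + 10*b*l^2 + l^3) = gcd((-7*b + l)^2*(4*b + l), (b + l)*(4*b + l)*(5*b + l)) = 4*b + l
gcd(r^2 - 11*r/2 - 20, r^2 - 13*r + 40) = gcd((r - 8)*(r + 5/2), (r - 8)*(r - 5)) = r - 8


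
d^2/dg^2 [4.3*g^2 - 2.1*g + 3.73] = 8.60000000000000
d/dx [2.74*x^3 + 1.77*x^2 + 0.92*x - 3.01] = 8.22*x^2 + 3.54*x + 0.92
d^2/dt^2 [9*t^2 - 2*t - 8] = 18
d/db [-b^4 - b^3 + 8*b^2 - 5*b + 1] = -4*b^3 - 3*b^2 + 16*b - 5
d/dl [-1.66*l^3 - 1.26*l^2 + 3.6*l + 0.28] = -4.98*l^2 - 2.52*l + 3.6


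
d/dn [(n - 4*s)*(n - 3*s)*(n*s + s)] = s*(3*n^2 - 14*n*s + 2*n + 12*s^2 - 7*s)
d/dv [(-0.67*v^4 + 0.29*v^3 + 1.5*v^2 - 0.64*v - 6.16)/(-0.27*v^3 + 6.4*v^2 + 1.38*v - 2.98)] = (0.1809*v^6 - 8.576*v^5 - 0.5128*v^4 + 8.4412*v^3 - 1.4162*v^2 + 69.908*v + 10.408)/(0.0729*v^6 - 3.456*v^5 + 40.2148*v^4 + 19.2732*v^3 - 36.2396*v^2 - 8.2248*v + 8.8804)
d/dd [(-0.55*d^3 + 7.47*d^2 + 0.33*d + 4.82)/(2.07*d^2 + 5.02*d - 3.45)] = (-1.1385*d^4 - 5.522*d^3 + 42.5088*d^2 - 71.4978*d - 25.3349)/(4.2849*d^4 + 20.7828*d^3 + 10.9174*d^2 - 34.638*d + 11.9025)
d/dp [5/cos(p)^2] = 10*sin(p)/cos(p)^3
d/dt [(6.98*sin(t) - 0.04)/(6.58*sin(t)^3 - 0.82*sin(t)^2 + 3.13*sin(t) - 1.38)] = (-91.8568*sin(t)^3 + 6.5132*sin(t)^2 - 0.0655999999999999*sin(t) - 9.5072)*cos(t)/(43.2964*sin(t)^6 - 10.7912*sin(t)^5 + 41.8632*sin(t)^4 - 23.294*sin(t)^3 + 12.0601*sin(t)^2 - 8.6388*sin(t) + 1.9044)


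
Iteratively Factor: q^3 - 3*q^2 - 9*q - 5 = (q + 1)*(q^2 - 4*q - 5) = (q - 5)*(q + 1)*(q + 1)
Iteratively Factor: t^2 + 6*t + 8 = (t + 4)*(t + 2)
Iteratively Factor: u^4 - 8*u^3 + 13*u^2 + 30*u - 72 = (u - 3)*(u^3 - 5*u^2 - 2*u + 24) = (u - 4)*(u - 3)*(u^2 - u - 6) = (u - 4)*(u - 3)^2*(u + 2)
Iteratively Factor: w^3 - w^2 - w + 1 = (w - 1)*(w^2 - 1) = (w - 1)^2*(w + 1)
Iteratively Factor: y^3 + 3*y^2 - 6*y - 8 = (y + 1)*(y^2 + 2*y - 8) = (y - 2)*(y + 1)*(y + 4)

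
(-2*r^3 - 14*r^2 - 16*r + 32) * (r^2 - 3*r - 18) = -2*r^5 - 8*r^4 + 62*r^3 + 332*r^2 + 192*r - 576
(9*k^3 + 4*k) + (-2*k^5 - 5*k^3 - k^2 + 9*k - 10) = -2*k^5 + 4*k^3 - k^2 + 13*k - 10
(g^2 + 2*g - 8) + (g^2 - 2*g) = 2*g^2 - 8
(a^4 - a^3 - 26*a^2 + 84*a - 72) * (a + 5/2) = a^5 + 3*a^4/2 - 57*a^3/2 + 19*a^2 + 138*a - 180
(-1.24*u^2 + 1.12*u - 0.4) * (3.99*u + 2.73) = -4.9476*u^3 + 1.0836*u^2 + 1.4616*u - 1.092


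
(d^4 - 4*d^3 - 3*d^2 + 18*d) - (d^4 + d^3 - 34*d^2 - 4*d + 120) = -5*d^3 + 31*d^2 + 22*d - 120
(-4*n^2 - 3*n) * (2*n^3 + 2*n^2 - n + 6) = -8*n^5 - 14*n^4 - 2*n^3 - 21*n^2 - 18*n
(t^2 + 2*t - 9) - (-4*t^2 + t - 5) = 5*t^2 + t - 4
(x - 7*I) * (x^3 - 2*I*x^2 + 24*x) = x^4 - 9*I*x^3 + 10*x^2 - 168*I*x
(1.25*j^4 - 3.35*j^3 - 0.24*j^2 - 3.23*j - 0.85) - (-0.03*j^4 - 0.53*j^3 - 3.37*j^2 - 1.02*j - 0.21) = 1.28*j^4 - 2.82*j^3 + 3.13*j^2 - 2.21*j - 0.64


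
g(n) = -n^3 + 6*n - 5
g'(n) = 6 - 3*n^2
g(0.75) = -0.92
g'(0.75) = 4.31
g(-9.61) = 824.84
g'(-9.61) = -271.06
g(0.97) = -0.09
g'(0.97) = 3.18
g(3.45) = -25.36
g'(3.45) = -29.71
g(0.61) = -1.57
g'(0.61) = 4.88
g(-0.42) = -7.45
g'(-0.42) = 5.47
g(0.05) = -4.70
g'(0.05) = 5.99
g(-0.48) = -7.77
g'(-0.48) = 5.31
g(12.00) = -1661.00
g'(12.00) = -426.00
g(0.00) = -5.00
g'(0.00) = 6.00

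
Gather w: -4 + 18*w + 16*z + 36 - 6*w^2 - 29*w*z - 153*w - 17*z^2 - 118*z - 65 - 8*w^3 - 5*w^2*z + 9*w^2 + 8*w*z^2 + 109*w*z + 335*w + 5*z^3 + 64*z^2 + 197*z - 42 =-8*w^3 + w^2*(3 - 5*z) + w*(8*z^2 + 80*z + 200) + 5*z^3 + 47*z^2 + 95*z - 75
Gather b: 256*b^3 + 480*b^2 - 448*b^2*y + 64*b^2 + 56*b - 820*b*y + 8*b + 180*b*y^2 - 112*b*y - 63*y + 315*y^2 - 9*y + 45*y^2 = 256*b^3 + b^2*(544 - 448*y) + b*(180*y^2 - 932*y + 64) + 360*y^2 - 72*y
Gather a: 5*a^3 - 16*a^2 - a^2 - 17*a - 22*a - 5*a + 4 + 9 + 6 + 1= 5*a^3 - 17*a^2 - 44*a + 20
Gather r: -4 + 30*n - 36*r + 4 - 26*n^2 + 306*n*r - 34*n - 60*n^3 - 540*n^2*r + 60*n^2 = -60*n^3 + 34*n^2 - 4*n + r*(-540*n^2 + 306*n - 36)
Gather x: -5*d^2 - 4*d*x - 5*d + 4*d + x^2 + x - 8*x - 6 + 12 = -5*d^2 - d + x^2 + x*(-4*d - 7) + 6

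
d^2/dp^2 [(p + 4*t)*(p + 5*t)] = 2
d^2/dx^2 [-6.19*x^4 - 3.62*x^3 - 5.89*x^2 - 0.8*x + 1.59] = -74.28*x^2 - 21.72*x - 11.78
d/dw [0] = 0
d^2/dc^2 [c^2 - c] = 2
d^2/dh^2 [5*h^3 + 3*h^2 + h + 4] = 30*h + 6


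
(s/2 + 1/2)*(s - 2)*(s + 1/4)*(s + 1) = s^4/2 + s^3/8 - 3*s^2/2 - 11*s/8 - 1/4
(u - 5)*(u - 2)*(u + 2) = u^3 - 5*u^2 - 4*u + 20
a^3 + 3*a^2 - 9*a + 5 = (a - 1)^2*(a + 5)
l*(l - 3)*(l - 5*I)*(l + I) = l^4 - 3*l^3 - 4*I*l^3 + 5*l^2 + 12*I*l^2 - 15*l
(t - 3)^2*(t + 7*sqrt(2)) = t^3 - 6*t^2 + 7*sqrt(2)*t^2 - 42*sqrt(2)*t + 9*t + 63*sqrt(2)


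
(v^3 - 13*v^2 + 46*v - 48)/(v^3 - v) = (v^3 - 13*v^2 + 46*v - 48)/(v^3 - v)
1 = 1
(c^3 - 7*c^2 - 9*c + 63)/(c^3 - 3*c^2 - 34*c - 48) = (c^2 - 10*c + 21)/(c^2 - 6*c - 16)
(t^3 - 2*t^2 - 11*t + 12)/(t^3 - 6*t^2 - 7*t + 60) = (t - 1)/(t - 5)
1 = 1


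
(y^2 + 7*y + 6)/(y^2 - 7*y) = (y^2 + 7*y + 6)/(y*(y - 7))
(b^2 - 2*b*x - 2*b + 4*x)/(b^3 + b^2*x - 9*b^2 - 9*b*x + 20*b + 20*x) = (b^2 - 2*b*x - 2*b + 4*x)/(b^3 + b^2*x - 9*b^2 - 9*b*x + 20*b + 20*x)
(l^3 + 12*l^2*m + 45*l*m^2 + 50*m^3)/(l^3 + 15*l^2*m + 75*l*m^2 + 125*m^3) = (l + 2*m)/(l + 5*m)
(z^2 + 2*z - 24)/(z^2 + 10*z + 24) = (z - 4)/(z + 4)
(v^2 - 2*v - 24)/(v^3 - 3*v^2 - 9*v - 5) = (-v^2 + 2*v + 24)/(-v^3 + 3*v^2 + 9*v + 5)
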